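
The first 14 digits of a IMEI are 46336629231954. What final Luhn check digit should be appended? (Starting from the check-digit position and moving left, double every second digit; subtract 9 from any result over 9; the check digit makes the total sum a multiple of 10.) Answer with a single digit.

3

Partial digits right→left: 4 5 9 1 3 2 9 2 6 6 3 3 6 4
Double every second digit counting from the check-digit position (so the 1st, 3rd, 5th, ... of the partial from the right).
  doubled (with −9 where >9): 8 9 6 9 3 6 3 → sum 44
  kept as-is: 5 1 2 2 6 3 4 → sum 23
Total = 44 + 23 = 67.
Check digit = (10 − (67 mod 10)) mod 10 = 3.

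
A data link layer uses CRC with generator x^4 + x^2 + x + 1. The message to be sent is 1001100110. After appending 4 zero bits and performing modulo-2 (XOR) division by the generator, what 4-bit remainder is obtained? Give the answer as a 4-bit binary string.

0010

Append 4 zeros: 10011001100000. Divide by 10111 (XOR where the leading bit is 1):
  pos 0: 10011 XOR 10111 = 00100
  pos 2: 10000 XOR 10111 = 00111
  pos 4: 11111 XOR 10111 = 01000
  pos 5: 10000 XOR 10111 = 00111
  pos 7: 11100 XOR 10111 = 01011
  pos 8: 10110 XOR 10111 = 00001
Remainder (last 4 bits) = 0010. This is the CRC / FCS.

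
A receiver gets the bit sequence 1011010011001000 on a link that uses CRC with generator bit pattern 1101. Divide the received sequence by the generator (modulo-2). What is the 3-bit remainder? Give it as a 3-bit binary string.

000

Modulo-2 division of 1011010011001000 by 1101:
  pos 0: 1011 XOR 1101 = 0110
  pos 1: 1100 XOR 1101 = 0001
  pos 4: 1100 XOR 1101 = 0001
  pos 7: 1110 XOR 1101 = 0011
  pos 9: 1101 XOR 1101 = 0000
Remainder = 000 (zero — the frame passes the CRC check).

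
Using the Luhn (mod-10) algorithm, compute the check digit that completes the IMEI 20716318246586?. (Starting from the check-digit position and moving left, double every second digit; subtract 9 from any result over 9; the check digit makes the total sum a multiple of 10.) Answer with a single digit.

Partial digits right→left: 6 8 5 6 4 2 8 1 3 6 1 7 0 2
Double every second digit counting from the check-digit position (so the 1st, 3rd, 5th, ... of the partial from the right).
  doubled (with −9 where >9): 3 1 8 7 6 2 0 → sum 27
  kept as-is: 8 6 2 1 6 7 2 → sum 32
Total = 27 + 32 = 59.
Check digit = (10 − (59 mod 10)) mod 10 = 1.

1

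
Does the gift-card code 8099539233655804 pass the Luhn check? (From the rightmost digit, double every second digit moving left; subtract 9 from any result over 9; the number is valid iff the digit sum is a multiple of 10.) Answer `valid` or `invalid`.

valid

From the right, keep odd positions and double even positions (subtract 9 from any doubled value over 9):
  doubled (positions 2,4,...): 0 1 3 6 9 1 9 7 → sum 36
  kept (positions 1,3,...): 4 8 5 3 2 3 9 0 → sum 34
Total = 70.
70 mod 10 = 0, so the number is valid.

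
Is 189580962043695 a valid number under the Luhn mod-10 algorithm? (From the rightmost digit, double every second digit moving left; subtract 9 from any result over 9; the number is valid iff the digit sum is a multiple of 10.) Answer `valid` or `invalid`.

valid

From the right, keep odd positions and double even positions (subtract 9 from any doubled value over 9):
  doubled (positions 2,4,...): 9 6 0 3 0 1 7 → sum 26
  kept (positions 1,3,...): 5 6 4 2 9 8 9 1 → sum 44
Total = 70.
70 mod 10 = 0, so the number is valid.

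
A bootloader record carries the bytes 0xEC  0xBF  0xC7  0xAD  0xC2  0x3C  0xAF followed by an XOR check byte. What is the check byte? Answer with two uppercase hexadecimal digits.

XOR the bytes together:
  start with 0xEC
  0xEC ⊕ 0xBF = 0x53
  0x53 ⊕ 0xC7 = 0x94
  0x94 ⊕ 0xAD = 0x39
  0x39 ⊕ 0xC2 = 0xFB
  0xFB ⊕ 0x3C = 0xC7
  0xC7 ⊕ 0xAF = 0x68

68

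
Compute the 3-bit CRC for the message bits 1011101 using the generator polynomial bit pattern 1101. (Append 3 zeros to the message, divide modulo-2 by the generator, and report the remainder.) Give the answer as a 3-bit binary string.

Append 3 zeros: 1011101000. Divide by 1101 (XOR where the leading bit is 1):
  pos 0: 1011 XOR 1101 = 0110
  pos 1: 1101 XOR 1101 = 0000
  pos 6: 1000 XOR 1101 = 0101
Remainder (last 3 bits) = 101. This is the CRC / FCS.

101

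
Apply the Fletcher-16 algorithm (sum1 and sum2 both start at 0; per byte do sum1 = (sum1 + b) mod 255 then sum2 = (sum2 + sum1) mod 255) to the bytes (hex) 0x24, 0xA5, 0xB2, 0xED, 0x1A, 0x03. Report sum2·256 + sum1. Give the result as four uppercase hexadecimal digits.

E087

Running sums (mod 255):
  after byte 0 (0x24): sum1=36, sum2=36
  after byte 1 (0xA5): sum1=201, sum2=237
  after byte 2 (0xB2): sum1=124, sum2=106
  after byte 3 (0xED): sum1=106, sum2=212
  after byte 4 (0x1A): sum1=132, sum2=89
  after byte 5 (0x03): sum1=135, sum2=224
Checksum = sum2·256 + sum1 = 224·256 + 135 = 57479 = 0xE087.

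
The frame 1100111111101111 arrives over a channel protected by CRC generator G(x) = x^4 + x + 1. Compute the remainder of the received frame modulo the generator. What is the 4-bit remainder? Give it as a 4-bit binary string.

0000

Modulo-2 division of 1100111111101111 by 10011:
  pos 0: 11001 XOR 10011 = 01010
  pos 1: 10101 XOR 10011 = 00110
  pos 3: 11011 XOR 10011 = 01000
  pos 4: 10001 XOR 10011 = 00010
  pos 7: 10110 XOR 10011 = 00101
  pos 9: 10111 XOR 10011 = 00100
  pos 11: 10011 XOR 10011 = 00000
Remainder = 0000 (zero — the frame passes the CRC check).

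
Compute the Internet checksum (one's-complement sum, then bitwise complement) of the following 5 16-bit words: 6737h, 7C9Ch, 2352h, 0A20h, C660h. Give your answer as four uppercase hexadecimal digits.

2859

One's-complement addition (fold any carry out of bit 15 back into bit 0):
  0x6737 + 0x7C9C = 0x0E3D3
  0xE3D3 + 0x2352 = 0x10725 → wrap carry → 0x0726
  0x0726 + 0x0A20 = 0x01146
  0x1146 + 0xC660 = 0x0D7A6
One's-complement sum = 0xD7A6.
Checksum = ~0xD7A6 & 0xFFFF = 0x2859.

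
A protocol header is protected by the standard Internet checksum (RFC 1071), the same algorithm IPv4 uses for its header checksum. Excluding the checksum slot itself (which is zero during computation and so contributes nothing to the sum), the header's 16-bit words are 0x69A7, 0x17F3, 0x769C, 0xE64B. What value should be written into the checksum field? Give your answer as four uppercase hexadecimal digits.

217D

One's-complement addition (fold any carry out of bit 15 back into bit 0):
  0x69A7 + 0x17F3 = 0x0819A
  0x819A + 0x769C = 0x0F836
  0xF836 + 0xE64B = 0x1DE81 → wrap carry → 0xDE82
One's-complement sum = 0xDE82.
Checksum = ~0xDE82 & 0xFFFF = 0x217D.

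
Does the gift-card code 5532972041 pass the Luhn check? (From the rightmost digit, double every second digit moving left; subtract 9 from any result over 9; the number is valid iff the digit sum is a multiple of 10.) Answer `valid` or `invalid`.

From the right, keep odd positions and double even positions (subtract 9 from any doubled value over 9):
  doubled (positions 2,4,...): 8 4 9 6 1 → sum 28
  kept (positions 1,3,...): 1 0 7 2 5 → sum 15
Total = 43.
43 mod 10 = 3, so the number is invalid.

invalid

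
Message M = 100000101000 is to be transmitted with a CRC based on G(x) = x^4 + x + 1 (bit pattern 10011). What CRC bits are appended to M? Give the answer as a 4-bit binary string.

Append 4 zeros: 1000001010000000. Divide by 10011 (XOR where the leading bit is 1):
  pos 0: 10000 XOR 10011 = 00011
  pos 3: 11010 XOR 10011 = 01001
  pos 4: 10011 XOR 10011 = 00000
Remainder (last 4 bits) = 0000. This is the CRC / FCS.

0000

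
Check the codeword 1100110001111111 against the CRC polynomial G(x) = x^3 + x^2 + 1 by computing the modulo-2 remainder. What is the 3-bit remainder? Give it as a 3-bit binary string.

Modulo-2 division of 1100110001111111 by 1101:
  pos 0: 1100 XOR 1101 = 0001
  pos 3: 1110 XOR 1101 = 0011
  pos 5: 1100 XOR 1101 = 0001
  pos 8: 1111 XOR 1101 = 0010
  pos 10: 1011 XOR 1101 = 0110
  pos 11: 1101 XOR 1101 = 0000
Remainder = 001 (nonzero — an error is detected).

001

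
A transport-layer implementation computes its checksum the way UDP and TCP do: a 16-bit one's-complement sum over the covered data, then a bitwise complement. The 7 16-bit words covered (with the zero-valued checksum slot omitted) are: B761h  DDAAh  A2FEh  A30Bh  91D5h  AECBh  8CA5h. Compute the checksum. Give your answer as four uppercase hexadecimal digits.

One's-complement addition (fold any carry out of bit 15 back into bit 0):
  0xB761 + 0xDDAA = 0x1950B → wrap carry → 0x950C
  0x950C + 0xA2FE = 0x1380A → wrap carry → 0x380B
  0x380B + 0xA30B = 0x0DB16
  0xDB16 + 0x91D5 = 0x16CEB → wrap carry → 0x6CEC
  0x6CEC + 0xAECB = 0x11BB7 → wrap carry → 0x1BB8
  0x1BB8 + 0x8CA5 = 0x0A85D
One's-complement sum = 0xA85D.
Checksum = ~0xA85D & 0xFFFF = 0x57A2.

57A2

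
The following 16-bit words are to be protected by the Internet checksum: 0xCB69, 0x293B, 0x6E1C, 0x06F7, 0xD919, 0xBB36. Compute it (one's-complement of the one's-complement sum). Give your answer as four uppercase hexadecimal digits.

01F7

One's-complement addition (fold any carry out of bit 15 back into bit 0):
  0xCB69 + 0x293B = 0x0F4A4
  0xF4A4 + 0x6E1C = 0x162C0 → wrap carry → 0x62C1
  0x62C1 + 0x06F7 = 0x069B8
  0x69B8 + 0xD919 = 0x142D1 → wrap carry → 0x42D2
  0x42D2 + 0xBB36 = 0x0FE08
One's-complement sum = 0xFE08.
Checksum = ~0xFE08 & 0xFFFF = 0x01F7.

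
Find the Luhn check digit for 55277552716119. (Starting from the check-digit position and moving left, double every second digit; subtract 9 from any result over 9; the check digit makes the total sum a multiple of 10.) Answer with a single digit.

3

Partial digits right→left: 9 1 1 6 1 7 2 5 5 7 7 2 5 5
Double every second digit counting from the check-digit position (so the 1st, 3rd, 5th, ... of the partial from the right).
  doubled (with −9 where >9): 9 2 2 4 1 5 1 → sum 24
  kept as-is: 1 6 7 5 7 2 5 → sum 33
Total = 24 + 33 = 57.
Check digit = (10 − (57 mod 10)) mod 10 = 3.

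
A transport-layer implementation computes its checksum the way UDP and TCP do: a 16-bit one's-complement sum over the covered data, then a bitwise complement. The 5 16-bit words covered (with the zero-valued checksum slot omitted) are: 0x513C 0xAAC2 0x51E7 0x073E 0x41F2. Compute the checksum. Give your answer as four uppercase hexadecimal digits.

68E9

One's-complement addition (fold any carry out of bit 15 back into bit 0):
  0x513C + 0xAAC2 = 0x0FBFE
  0xFBFE + 0x51E7 = 0x14DE5 → wrap carry → 0x4DE6
  0x4DE6 + 0x073E = 0x05524
  0x5524 + 0x41F2 = 0x09716
One's-complement sum = 0x9716.
Checksum = ~0x9716 & 0xFFFF = 0x68E9.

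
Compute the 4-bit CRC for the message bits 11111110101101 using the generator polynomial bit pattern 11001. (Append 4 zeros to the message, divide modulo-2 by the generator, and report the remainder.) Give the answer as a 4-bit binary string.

0111

Append 4 zeros: 111111101011010000. Divide by 11001 (XOR where the leading bit is 1):
  pos 0: 11111 XOR 11001 = 00110
  pos 2: 11011 XOR 11001 = 00010
  pos 5: 10010 XOR 11001 = 01011
  pos 6: 10111 XOR 11001 = 01110
  pos 7: 11101 XOR 11001 = 00100
  pos 9: 10001 XOR 11001 = 01000
  pos 10: 10000 XOR 11001 = 01001
  pos 11: 10010 XOR 11001 = 01011
  pos 12: 10110 XOR 11001 = 01111
  pos 13: 11110 XOR 11001 = 00111
Remainder (last 4 bits) = 0111. This is the CRC / FCS.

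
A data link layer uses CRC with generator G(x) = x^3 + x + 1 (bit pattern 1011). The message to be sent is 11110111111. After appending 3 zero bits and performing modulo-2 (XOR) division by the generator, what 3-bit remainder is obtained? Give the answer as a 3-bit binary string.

011

Append 3 zeros: 11110111111000. Divide by 1011 (XOR where the leading bit is 1):
  pos 0: 1111 XOR 1011 = 0100
  pos 1: 1000 XOR 1011 = 0011
  pos 3: 1111 XOR 1011 = 0100
  pos 4: 1001 XOR 1011 = 0010
  pos 6: 1011 XOR 1011 = 0000
  pos 10: 1000 XOR 1011 = 0011
Remainder (last 3 bits) = 011. This is the CRC / FCS.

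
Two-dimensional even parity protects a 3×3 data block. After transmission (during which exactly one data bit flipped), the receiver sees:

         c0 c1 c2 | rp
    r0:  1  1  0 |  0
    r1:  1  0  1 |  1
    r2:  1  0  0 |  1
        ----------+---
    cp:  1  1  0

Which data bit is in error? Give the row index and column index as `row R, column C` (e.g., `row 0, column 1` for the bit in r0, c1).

Recompute each row's even parity and compare to rp:
  r0: data parity 0, sent rp 0 → ok
  r1: data parity 0, sent rp 1 → mismatch
  r2: data parity 1, sent rp 1 → ok
Recompute each column's even parity and compare to cp:
  c0: data parity 1, sent cp 1 → ok
  c1: data parity 1, sent cp 1 → ok
  c2: data parity 1, sent cp 0 → mismatch
Exactly one row (r1) and one column (c2) fail → the flipped bit is at their intersection.

row 1, column 2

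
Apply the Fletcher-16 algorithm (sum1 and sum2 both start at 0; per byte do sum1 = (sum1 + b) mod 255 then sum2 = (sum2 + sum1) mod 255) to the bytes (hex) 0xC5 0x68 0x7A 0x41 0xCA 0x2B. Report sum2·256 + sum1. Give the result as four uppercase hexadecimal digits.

1BDF

Running sums (mod 255):
  after byte 0 (0xC5): sum1=197, sum2=197
  after byte 1 (0x68): sum1=46, sum2=243
  after byte 2 (0x7A): sum1=168, sum2=156
  after byte 3 (0x41): sum1=233, sum2=134
  after byte 4 (0xCA): sum1=180, sum2=59
  after byte 5 (0x2B): sum1=223, sum2=27
Checksum = sum2·256 + sum1 = 27·256 + 223 = 7135 = 0x1BDF.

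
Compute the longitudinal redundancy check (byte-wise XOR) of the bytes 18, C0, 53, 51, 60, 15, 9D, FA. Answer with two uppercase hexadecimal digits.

C8

XOR the bytes together:
  start with 0x18
  0x18 ⊕ 0xC0 = 0xD8
  0xD8 ⊕ 0x53 = 0x8B
  0x8B ⊕ 0x51 = 0xDA
  0xDA ⊕ 0x60 = 0xBA
  0xBA ⊕ 0x15 = 0xAF
  0xAF ⊕ 0x9D = 0x32
  0x32 ⊕ 0xFA = 0xC8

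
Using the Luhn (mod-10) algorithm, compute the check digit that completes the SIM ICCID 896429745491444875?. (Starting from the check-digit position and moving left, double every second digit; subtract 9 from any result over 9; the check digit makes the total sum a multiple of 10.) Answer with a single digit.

8

Partial digits right→left: 5 7 8 4 4 4 1 9 4 5 4 7 9 2 4 6 9 8
Double every second digit counting from the check-digit position (so the 1st, 3rd, 5th, ... of the partial from the right).
  doubled (with −9 where >9): 1 7 8 2 8 8 9 8 9 → sum 60
  kept as-is: 7 4 4 9 5 7 2 6 8 → sum 52
Total = 60 + 52 = 112.
Check digit = (10 − (112 mod 10)) mod 10 = 8.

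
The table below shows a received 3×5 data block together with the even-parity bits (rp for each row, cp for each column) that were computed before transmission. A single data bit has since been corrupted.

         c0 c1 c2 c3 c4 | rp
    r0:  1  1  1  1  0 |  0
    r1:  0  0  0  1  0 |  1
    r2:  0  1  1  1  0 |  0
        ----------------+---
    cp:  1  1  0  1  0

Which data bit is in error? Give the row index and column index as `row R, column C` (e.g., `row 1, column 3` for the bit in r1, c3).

Recompute each row's even parity and compare to rp:
  r0: data parity 0, sent rp 0 → ok
  r1: data parity 1, sent rp 1 → ok
  r2: data parity 1, sent rp 0 → mismatch
Recompute each column's even parity and compare to cp:
  c0: data parity 1, sent cp 1 → ok
  c1: data parity 0, sent cp 1 → mismatch
  c2: data parity 0, sent cp 0 → ok
  c3: data parity 1, sent cp 1 → ok
  c4: data parity 0, sent cp 0 → ok
Exactly one row (r2) and one column (c1) fail → the flipped bit is at their intersection.

row 2, column 1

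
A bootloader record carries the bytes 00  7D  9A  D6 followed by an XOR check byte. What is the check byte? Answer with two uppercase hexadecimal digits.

31

XOR the bytes together:
  start with 0x00
  0x00 ⊕ 0x7D = 0x7D
  0x7D ⊕ 0x9A = 0xE7
  0xE7 ⊕ 0xD6 = 0x31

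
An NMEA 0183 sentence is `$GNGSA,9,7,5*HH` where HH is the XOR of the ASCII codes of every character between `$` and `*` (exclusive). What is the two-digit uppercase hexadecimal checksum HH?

XOR the ASCII codes of the payload characters:
  'G' = 0x47 → acc = 0x47
  'N' = 0x4E → acc = 0x09
  'G' = 0x47 → acc = 0x4E
  'S' = 0x53 → acc = 0x1D
  'A' = 0x41 → acc = 0x5C
  ',' = 0x2C → acc = 0x70
  '9' = 0x39 → acc = 0x49
  ',' = 0x2C → acc = 0x65
  '7' = 0x37 → acc = 0x52
  ',' = 0x2C → acc = 0x7E
  '5' = 0x35 → acc = 0x4B
Checksum = 0x4B.

4B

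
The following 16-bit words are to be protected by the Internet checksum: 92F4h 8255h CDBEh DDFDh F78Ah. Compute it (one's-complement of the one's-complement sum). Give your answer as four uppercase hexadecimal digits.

One's-complement addition (fold any carry out of bit 15 back into bit 0):
  0x92F4 + 0x8255 = 0x11549 → wrap carry → 0x154A
  0x154A + 0xCDBE = 0x0E308
  0xE308 + 0xDDFD = 0x1C105 → wrap carry → 0xC106
  0xC106 + 0xF78A = 0x1B890 → wrap carry → 0xB891
One's-complement sum = 0xB891.
Checksum = ~0xB891 & 0xFFFF = 0x476E.

476E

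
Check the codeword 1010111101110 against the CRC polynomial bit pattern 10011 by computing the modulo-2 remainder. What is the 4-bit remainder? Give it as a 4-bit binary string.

Modulo-2 division of 1010111101110 by 10011:
  pos 0: 10101 XOR 10011 = 00110
  pos 2: 11011 XOR 10011 = 01000
  pos 3: 10001 XOR 10011 = 00010
  pos 6: 10011 XOR 10011 = 00000
Remainder = 0010 (nonzero — an error is detected).

0010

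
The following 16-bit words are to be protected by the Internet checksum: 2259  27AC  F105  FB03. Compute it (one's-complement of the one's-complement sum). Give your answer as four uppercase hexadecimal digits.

C9F0

One's-complement addition (fold any carry out of bit 15 back into bit 0):
  0x2259 + 0x27AC = 0x04A05
  0x4A05 + 0xF105 = 0x13B0A → wrap carry → 0x3B0B
  0x3B0B + 0xFB03 = 0x1360E → wrap carry → 0x360F
One's-complement sum = 0x360F.
Checksum = ~0x360F & 0xFFFF = 0xC9F0.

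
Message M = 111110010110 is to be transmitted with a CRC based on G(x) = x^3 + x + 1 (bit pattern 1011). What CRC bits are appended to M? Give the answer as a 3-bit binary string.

Append 3 zeros: 111110010110000. Divide by 1011 (XOR where the leading bit is 1):
  pos 0: 1111 XOR 1011 = 0100
  pos 1: 1001 XOR 1011 = 0010
  pos 3: 1000 XOR 1011 = 0011
  pos 5: 1110 XOR 1011 = 0101
  pos 6: 1011 XOR 1011 = 0000
  pos 10: 1000 XOR 1011 = 0011
Remainder (last 3 bits) = 110. This is the CRC / FCS.

110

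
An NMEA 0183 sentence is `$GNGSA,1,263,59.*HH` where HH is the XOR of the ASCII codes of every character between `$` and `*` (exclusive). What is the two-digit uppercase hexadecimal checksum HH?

XOR the ASCII codes of the payload characters:
  'G' = 0x47 → acc = 0x47
  'N' = 0x4E → acc = 0x09
  'G' = 0x47 → acc = 0x4E
  'S' = 0x53 → acc = 0x1D
  'A' = 0x41 → acc = 0x5C
  ',' = 0x2C → acc = 0x70
  '1' = 0x31 → acc = 0x41
  ',' = 0x2C → acc = 0x6D
  '2' = 0x32 → acc = 0x5F
  '6' = 0x36 → acc = 0x69
  '3' = 0x33 → acc = 0x5A
  ',' = 0x2C → acc = 0x76
  '5' = 0x35 → acc = 0x43
  '9' = 0x39 → acc = 0x7A
  '.' = 0x2E → acc = 0x54
Checksum = 0x54.

54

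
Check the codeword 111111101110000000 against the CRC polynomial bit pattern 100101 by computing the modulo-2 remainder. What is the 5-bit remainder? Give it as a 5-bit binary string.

Modulo-2 division of 111111101110000000 by 100101:
  pos 0: 111111 XOR 100101 = 011010
  pos 1: 110101 XOR 100101 = 010000
  pos 2: 100000 XOR 100101 = 000101
  pos 5: 101111 XOR 100101 = 001010
  pos 7: 101000 XOR 100101 = 001101
  pos 9: 110100 XOR 100101 = 010001
  pos 10: 100010 XOR 100101 = 000111
Remainder = 11100 (nonzero — an error is detected).

11100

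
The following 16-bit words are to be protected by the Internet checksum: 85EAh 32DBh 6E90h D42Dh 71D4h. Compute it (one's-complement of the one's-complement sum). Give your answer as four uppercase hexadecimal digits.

One's-complement addition (fold any carry out of bit 15 back into bit 0):
  0x85EA + 0x32DB = 0x0B8C5
  0xB8C5 + 0x6E90 = 0x12755 → wrap carry → 0x2756
  0x2756 + 0xD42D = 0x0FB83
  0xFB83 + 0x71D4 = 0x16D57 → wrap carry → 0x6D58
One's-complement sum = 0x6D58.
Checksum = ~0x6D58 & 0xFFFF = 0x92A7.

92A7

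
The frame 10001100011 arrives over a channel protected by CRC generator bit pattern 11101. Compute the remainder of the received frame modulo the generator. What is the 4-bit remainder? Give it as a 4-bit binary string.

Modulo-2 division of 10001100011 by 11101:
  pos 0: 10001 XOR 11101 = 01100
  pos 1: 11001 XOR 11101 = 00100
  pos 3: 10000 XOR 11101 = 01101
  pos 4: 11010 XOR 11101 = 00111
  pos 6: 11111 XOR 11101 = 00010
Remainder = 0010 (nonzero — an error is detected).

0010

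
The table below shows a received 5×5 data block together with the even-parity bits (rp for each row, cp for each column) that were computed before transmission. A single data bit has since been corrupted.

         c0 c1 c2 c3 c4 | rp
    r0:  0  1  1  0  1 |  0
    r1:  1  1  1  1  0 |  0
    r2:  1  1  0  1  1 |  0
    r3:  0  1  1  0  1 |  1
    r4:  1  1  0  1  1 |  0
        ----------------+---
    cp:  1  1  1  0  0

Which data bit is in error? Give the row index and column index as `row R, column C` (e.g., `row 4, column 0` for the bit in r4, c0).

row 0, column 3

Recompute each row's even parity and compare to rp:
  r0: data parity 1, sent rp 0 → mismatch
  r1: data parity 0, sent rp 0 → ok
  r2: data parity 0, sent rp 0 → ok
  r3: data parity 1, sent rp 1 → ok
  r4: data parity 0, sent rp 0 → ok
Recompute each column's even parity and compare to cp:
  c0: data parity 1, sent cp 1 → ok
  c1: data parity 1, sent cp 1 → ok
  c2: data parity 1, sent cp 1 → ok
  c3: data parity 1, sent cp 0 → mismatch
  c4: data parity 0, sent cp 0 → ok
Exactly one row (r0) and one column (c3) fail → the flipped bit is at their intersection.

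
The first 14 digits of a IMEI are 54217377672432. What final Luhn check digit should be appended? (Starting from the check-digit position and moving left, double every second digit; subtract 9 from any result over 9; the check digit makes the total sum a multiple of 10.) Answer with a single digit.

0

Partial digits right→left: 2 3 4 2 7 6 7 7 3 7 1 2 4 5
Double every second digit counting from the check-digit position (so the 1st, 3rd, 5th, ... of the partial from the right).
  doubled (with −9 where >9): 4 8 5 5 6 2 8 → sum 38
  kept as-is: 3 2 6 7 7 2 5 → sum 32
Total = 38 + 32 = 70.
Check digit = (10 − (70 mod 10)) mod 10 = 0.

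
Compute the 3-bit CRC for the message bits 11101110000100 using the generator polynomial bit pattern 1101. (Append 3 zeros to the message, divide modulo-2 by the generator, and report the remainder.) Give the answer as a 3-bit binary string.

101

Append 3 zeros: 11101110000100000. Divide by 1101 (XOR where the leading bit is 1):
  pos 0: 1110 XOR 1101 = 0011
  pos 2: 1111 XOR 1101 = 0010
  pos 4: 1010 XOR 1101 = 0111
  pos 5: 1110 XOR 1101 = 0011
  pos 7: 1100 XOR 1101 = 0001
  pos 10: 1100 XOR 1101 = 0001
  pos 13: 1000 XOR 1101 = 0101
Remainder (last 3 bits) = 101. This is the CRC / FCS.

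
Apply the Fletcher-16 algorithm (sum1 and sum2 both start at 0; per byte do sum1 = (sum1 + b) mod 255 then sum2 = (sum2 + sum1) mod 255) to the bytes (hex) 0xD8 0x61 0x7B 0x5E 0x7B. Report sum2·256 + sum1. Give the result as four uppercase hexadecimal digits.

Running sums (mod 255):
  after byte 0 (0xD8): sum1=216, sum2=216
  after byte 1 (0x61): sum1=58, sum2=19
  after byte 2 (0x7B): sum1=181, sum2=200
  after byte 3 (0x5E): sum1=20, sum2=220
  after byte 4 (0x7B): sum1=143, sum2=108
Checksum = sum2·256 + sum1 = 108·256 + 143 = 27791 = 0x6C8F.

6C8F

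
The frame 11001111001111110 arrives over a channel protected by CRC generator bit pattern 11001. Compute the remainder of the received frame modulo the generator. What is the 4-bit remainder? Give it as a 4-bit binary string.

Modulo-2 division of 11001111001111110 by 11001:
  pos 0: 11001 XOR 11001 = 00000
  pos 5: 11100 XOR 11001 = 00101
  pos 7: 10111 XOR 11001 = 01110
  pos 8: 11101 XOR 11001 = 00100
  pos 10: 10011 XOR 11001 = 01010
  pos 11: 10101 XOR 11001 = 01100
  pos 12: 11000 XOR 11001 = 00001
Remainder = 0001 (nonzero — an error is detected).

0001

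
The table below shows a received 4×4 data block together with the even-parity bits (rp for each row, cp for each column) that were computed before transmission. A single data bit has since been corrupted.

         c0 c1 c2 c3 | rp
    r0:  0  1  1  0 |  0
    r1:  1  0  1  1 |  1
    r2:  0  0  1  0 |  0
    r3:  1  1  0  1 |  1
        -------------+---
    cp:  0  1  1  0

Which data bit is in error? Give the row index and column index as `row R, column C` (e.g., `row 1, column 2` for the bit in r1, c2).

row 2, column 1

Recompute each row's even parity and compare to rp:
  r0: data parity 0, sent rp 0 → ok
  r1: data parity 1, sent rp 1 → ok
  r2: data parity 1, sent rp 0 → mismatch
  r3: data parity 1, sent rp 1 → ok
Recompute each column's even parity and compare to cp:
  c0: data parity 0, sent cp 0 → ok
  c1: data parity 0, sent cp 1 → mismatch
  c2: data parity 1, sent cp 1 → ok
  c3: data parity 0, sent cp 0 → ok
Exactly one row (r2) and one column (c1) fail → the flipped bit is at their intersection.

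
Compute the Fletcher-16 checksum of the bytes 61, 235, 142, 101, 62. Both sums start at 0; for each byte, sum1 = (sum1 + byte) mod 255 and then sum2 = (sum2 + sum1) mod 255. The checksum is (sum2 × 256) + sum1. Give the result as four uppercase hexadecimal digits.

965B

Running sums (mod 255):
  after byte 0 (61): sum1=61, sum2=61
  after byte 1 (235): sum1=41, sum2=102
  after byte 2 (142): sum1=183, sum2=30
  after byte 3 (101): sum1=29, sum2=59
  after byte 4 (62): sum1=91, sum2=150
Checksum = sum2·256 + sum1 = 150·256 + 91 = 38491 = 0x965B.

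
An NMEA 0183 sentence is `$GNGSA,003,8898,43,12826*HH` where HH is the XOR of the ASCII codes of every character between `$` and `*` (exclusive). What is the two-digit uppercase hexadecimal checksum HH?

56

XOR the ASCII codes of the payload characters:
  'G' = 0x47 → acc = 0x47
  'N' = 0x4E → acc = 0x09
  'G' = 0x47 → acc = 0x4E
  'S' = 0x53 → acc = 0x1D
  'A' = 0x41 → acc = 0x5C
  ',' = 0x2C → acc = 0x70
  '0' = 0x30 → acc = 0x40
  '0' = 0x30 → acc = 0x70
  '3' = 0x33 → acc = 0x43
  ',' = 0x2C → acc = 0x6F
  '8' = 0x38 → acc = 0x57
  '8' = 0x38 → acc = 0x6F
  '9' = 0x39 → acc = 0x56
  '8' = 0x38 → acc = 0x6E
  ',' = 0x2C → acc = 0x42
  '4' = 0x34 → acc = 0x76
  '3' = 0x33 → acc = 0x45
  ',' = 0x2C → acc = 0x69
  '1' = 0x31 → acc = 0x58
  '2' = 0x32 → acc = 0x6A
  '8' = 0x38 → acc = 0x52
  '2' = 0x32 → acc = 0x60
  '6' = 0x36 → acc = 0x56
Checksum = 0x56.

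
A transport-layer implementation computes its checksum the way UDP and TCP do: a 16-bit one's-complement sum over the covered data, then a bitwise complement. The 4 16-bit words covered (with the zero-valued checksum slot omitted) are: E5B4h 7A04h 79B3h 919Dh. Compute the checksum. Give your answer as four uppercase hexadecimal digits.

94F5

One's-complement addition (fold any carry out of bit 15 back into bit 0):
  0xE5B4 + 0x7A04 = 0x15FB8 → wrap carry → 0x5FB9
  0x5FB9 + 0x79B3 = 0x0D96C
  0xD96C + 0x919D = 0x16B09 → wrap carry → 0x6B0A
One's-complement sum = 0x6B0A.
Checksum = ~0x6B0A & 0xFFFF = 0x94F5.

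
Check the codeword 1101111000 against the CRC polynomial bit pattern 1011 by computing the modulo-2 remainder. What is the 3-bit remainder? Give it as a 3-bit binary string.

001

Modulo-2 division of 1101111000 by 1011:
  pos 0: 1101 XOR 1011 = 0110
  pos 1: 1101 XOR 1011 = 0110
  pos 2: 1101 XOR 1011 = 0110
  pos 3: 1101 XOR 1011 = 0110
  pos 4: 1100 XOR 1011 = 0111
  pos 5: 1110 XOR 1011 = 0101
  pos 6: 1010 XOR 1011 = 0001
Remainder = 001 (nonzero — an error is detected).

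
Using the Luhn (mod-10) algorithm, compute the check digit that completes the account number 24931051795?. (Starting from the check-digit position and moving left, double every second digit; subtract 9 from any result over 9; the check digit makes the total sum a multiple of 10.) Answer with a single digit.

1

Partial digits right→left: 5 9 7 1 5 0 1 3 9 4 2
Double every second digit counting from the check-digit position (so the 1st, 3rd, 5th, ... of the partial from the right).
  doubled (with −9 where >9): 1 5 1 2 9 4 → sum 22
  kept as-is: 9 1 0 3 4 → sum 17
Total = 22 + 17 = 39.
Check digit = (10 − (39 mod 10)) mod 10 = 1.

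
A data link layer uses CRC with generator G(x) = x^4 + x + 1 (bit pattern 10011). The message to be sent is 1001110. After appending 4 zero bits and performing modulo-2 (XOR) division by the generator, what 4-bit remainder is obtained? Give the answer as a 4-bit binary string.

0110

Append 4 zeros: 10011100000. Divide by 10011 (XOR where the leading bit is 1):
  pos 0: 10011 XOR 10011 = 00000
  pos 5: 10000 XOR 10011 = 00011
Remainder (last 4 bits) = 0110. This is the CRC / FCS.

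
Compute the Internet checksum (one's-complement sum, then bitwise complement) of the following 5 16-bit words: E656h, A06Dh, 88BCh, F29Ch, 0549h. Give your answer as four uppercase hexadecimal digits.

One's-complement addition (fold any carry out of bit 15 back into bit 0):
  0xE656 + 0xA06D = 0x186C3 → wrap carry → 0x86C4
  0x86C4 + 0x88BC = 0x10F80 → wrap carry → 0x0F81
  0x0F81 + 0xF29C = 0x1021D → wrap carry → 0x021E
  0x021E + 0x0549 = 0x00767
One's-complement sum = 0x0767.
Checksum = ~0x0767 & 0xFFFF = 0xF898.

F898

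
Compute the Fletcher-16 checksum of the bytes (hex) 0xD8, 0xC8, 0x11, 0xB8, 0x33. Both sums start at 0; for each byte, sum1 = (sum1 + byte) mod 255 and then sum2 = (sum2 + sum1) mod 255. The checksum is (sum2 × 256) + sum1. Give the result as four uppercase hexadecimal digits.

379E

Running sums (mod 255):
  after byte 0 (0xD8): sum1=216, sum2=216
  after byte 1 (0xC8): sum1=161, sum2=122
  after byte 2 (0x11): sum1=178, sum2=45
  after byte 3 (0xB8): sum1=107, sum2=152
  after byte 4 (0x33): sum1=158, sum2=55
Checksum = sum2·256 + sum1 = 55·256 + 158 = 14238 = 0x379E.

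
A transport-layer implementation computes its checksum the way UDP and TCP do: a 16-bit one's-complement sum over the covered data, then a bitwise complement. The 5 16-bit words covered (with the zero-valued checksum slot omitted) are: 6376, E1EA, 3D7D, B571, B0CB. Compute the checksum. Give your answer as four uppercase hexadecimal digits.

One's-complement addition (fold any carry out of bit 15 back into bit 0):
  0x6376 + 0xE1EA = 0x14560 → wrap carry → 0x4561
  0x4561 + 0x3D7D = 0x082DE
  0x82DE + 0xB571 = 0x1384F → wrap carry → 0x3850
  0x3850 + 0xB0CB = 0x0E91B
One's-complement sum = 0xE91B.
Checksum = ~0xE91B & 0xFFFF = 0x16E4.

16E4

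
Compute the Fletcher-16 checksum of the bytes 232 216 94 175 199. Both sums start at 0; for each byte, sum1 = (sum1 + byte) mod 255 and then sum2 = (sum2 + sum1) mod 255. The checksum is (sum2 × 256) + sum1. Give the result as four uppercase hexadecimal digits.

Running sums (mod 255):
  after byte 0 (232): sum1=232, sum2=232
  after byte 1 (216): sum1=193, sum2=170
  after byte 2 (94): sum1=32, sum2=202
  after byte 3 (175): sum1=207, sum2=154
  after byte 4 (199): sum1=151, sum2=50
Checksum = sum2·256 + sum1 = 50·256 + 151 = 12951 = 0x3297.

3297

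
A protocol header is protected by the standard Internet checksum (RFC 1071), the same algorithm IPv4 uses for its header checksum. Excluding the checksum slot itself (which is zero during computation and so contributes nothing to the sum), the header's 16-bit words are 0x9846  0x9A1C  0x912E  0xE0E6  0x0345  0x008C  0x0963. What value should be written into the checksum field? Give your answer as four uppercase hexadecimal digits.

4E53

One's-complement addition (fold any carry out of bit 15 back into bit 0):
  0x9846 + 0x9A1C = 0x13262 → wrap carry → 0x3263
  0x3263 + 0x912E = 0x0C391
  0xC391 + 0xE0E6 = 0x1A477 → wrap carry → 0xA478
  0xA478 + 0x0345 = 0x0A7BD
  0xA7BD + 0x008C = 0x0A849
  0xA849 + 0x0963 = 0x0B1AC
One's-complement sum = 0xB1AC.
Checksum = ~0xB1AC & 0xFFFF = 0x4E53.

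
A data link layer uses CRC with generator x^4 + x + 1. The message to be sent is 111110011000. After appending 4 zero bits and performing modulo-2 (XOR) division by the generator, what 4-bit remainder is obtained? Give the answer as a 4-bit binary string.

1010

Append 4 zeros: 1111100110000000. Divide by 10011 (XOR where the leading bit is 1):
  pos 0: 11111 XOR 10011 = 01100
  pos 1: 11000 XOR 10011 = 01011
  pos 2: 10110 XOR 10011 = 00101
  pos 4: 10111 XOR 10011 = 00100
  pos 6: 10000 XOR 10011 = 00011
  pos 9: 11000 XOR 10011 = 01011
  pos 10: 10110 XOR 10011 = 00101
Remainder (last 4 bits) = 1010. This is the CRC / FCS.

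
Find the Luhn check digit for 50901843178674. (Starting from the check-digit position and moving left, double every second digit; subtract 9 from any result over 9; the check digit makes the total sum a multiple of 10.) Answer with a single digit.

Partial digits right→left: 4 7 6 8 7 1 3 4 8 1 0 9 0 5
Double every second digit counting from the check-digit position (so the 1st, 3rd, 5th, ... of the partial from the right).
  doubled (with −9 where >9): 8 3 5 6 7 0 0 → sum 29
  kept as-is: 7 8 1 4 1 9 5 → sum 35
Total = 29 + 35 = 64.
Check digit = (10 − (64 mod 10)) mod 10 = 6.

6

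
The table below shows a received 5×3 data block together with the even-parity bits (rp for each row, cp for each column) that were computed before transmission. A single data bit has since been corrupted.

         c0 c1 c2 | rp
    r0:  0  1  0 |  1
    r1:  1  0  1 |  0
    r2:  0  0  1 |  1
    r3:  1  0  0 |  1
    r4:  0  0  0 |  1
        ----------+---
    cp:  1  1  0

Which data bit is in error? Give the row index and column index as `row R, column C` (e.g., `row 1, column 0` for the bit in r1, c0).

Recompute each row's even parity and compare to rp:
  r0: data parity 1, sent rp 1 → ok
  r1: data parity 0, sent rp 0 → ok
  r2: data parity 1, sent rp 1 → ok
  r3: data parity 1, sent rp 1 → ok
  r4: data parity 0, sent rp 1 → mismatch
Recompute each column's even parity and compare to cp:
  c0: data parity 0, sent cp 1 → mismatch
  c1: data parity 1, sent cp 1 → ok
  c2: data parity 0, sent cp 0 → ok
Exactly one row (r4) and one column (c0) fail → the flipped bit is at their intersection.

row 4, column 0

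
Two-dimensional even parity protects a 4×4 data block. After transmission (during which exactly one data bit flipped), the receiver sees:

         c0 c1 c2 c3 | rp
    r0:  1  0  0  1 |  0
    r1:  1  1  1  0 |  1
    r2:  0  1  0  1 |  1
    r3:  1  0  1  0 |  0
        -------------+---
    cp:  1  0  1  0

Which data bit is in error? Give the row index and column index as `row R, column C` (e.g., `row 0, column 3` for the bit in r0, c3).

row 2, column 2

Recompute each row's even parity and compare to rp:
  r0: data parity 0, sent rp 0 → ok
  r1: data parity 1, sent rp 1 → ok
  r2: data parity 0, sent rp 1 → mismatch
  r3: data parity 0, sent rp 0 → ok
Recompute each column's even parity and compare to cp:
  c0: data parity 1, sent cp 1 → ok
  c1: data parity 0, sent cp 0 → ok
  c2: data parity 0, sent cp 1 → mismatch
  c3: data parity 0, sent cp 0 → ok
Exactly one row (r2) and one column (c2) fail → the flipped bit is at their intersection.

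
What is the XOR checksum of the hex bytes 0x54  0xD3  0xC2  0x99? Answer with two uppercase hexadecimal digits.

DC

XOR the bytes together:
  start with 0x54
  0x54 ⊕ 0xD3 = 0x87
  0x87 ⊕ 0xC2 = 0x45
  0x45 ⊕ 0x99 = 0xDC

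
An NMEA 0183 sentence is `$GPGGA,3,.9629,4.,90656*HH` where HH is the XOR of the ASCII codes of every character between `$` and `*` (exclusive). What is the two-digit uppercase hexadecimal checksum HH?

XOR the ASCII codes of the payload characters:
  'G' = 0x47 → acc = 0x47
  'P' = 0x50 → acc = 0x17
  'G' = 0x47 → acc = 0x50
  'G' = 0x47 → acc = 0x17
  'A' = 0x41 → acc = 0x56
  ',' = 0x2C → acc = 0x7A
  '3' = 0x33 → acc = 0x49
  ',' = 0x2C → acc = 0x65
  '.' = 0x2E → acc = 0x4B
  '9' = 0x39 → acc = 0x72
  '6' = 0x36 → acc = 0x44
  '2' = 0x32 → acc = 0x76
  '9' = 0x39 → acc = 0x4F
  ',' = 0x2C → acc = 0x63
  '4' = 0x34 → acc = 0x57
  '.' = 0x2E → acc = 0x79
  ',' = 0x2C → acc = 0x55
  '9' = 0x39 → acc = 0x6C
  '0' = 0x30 → acc = 0x5C
  '6' = 0x36 → acc = 0x6A
  '5' = 0x35 → acc = 0x5F
  '6' = 0x36 → acc = 0x69
Checksum = 0x69.

69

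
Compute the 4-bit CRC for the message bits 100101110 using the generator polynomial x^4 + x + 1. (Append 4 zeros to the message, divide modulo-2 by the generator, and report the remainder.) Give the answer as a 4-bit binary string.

Append 4 zeros: 1001011100000. Divide by 10011 (XOR where the leading bit is 1):
  pos 0: 10010 XOR 10011 = 00001
  pos 4: 11110 XOR 10011 = 01101
  pos 5: 11010 XOR 10011 = 01001
  pos 6: 10010 XOR 10011 = 00001
Remainder (last 4 bits) = 0100. This is the CRC / FCS.

0100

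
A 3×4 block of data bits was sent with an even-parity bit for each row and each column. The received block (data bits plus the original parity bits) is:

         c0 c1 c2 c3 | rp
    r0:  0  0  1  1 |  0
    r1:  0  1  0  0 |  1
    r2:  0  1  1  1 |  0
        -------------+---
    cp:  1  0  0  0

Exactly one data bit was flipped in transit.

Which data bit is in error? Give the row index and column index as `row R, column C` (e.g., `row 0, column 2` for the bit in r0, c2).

Recompute each row's even parity and compare to rp:
  r0: data parity 0, sent rp 0 → ok
  r1: data parity 1, sent rp 1 → ok
  r2: data parity 1, sent rp 0 → mismatch
Recompute each column's even parity and compare to cp:
  c0: data parity 0, sent cp 1 → mismatch
  c1: data parity 0, sent cp 0 → ok
  c2: data parity 0, sent cp 0 → ok
  c3: data parity 0, sent cp 0 → ok
Exactly one row (r2) and one column (c0) fail → the flipped bit is at their intersection.

row 2, column 0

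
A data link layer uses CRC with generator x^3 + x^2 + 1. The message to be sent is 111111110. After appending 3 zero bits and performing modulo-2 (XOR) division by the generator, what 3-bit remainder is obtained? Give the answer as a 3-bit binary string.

111

Append 3 zeros: 111111110000. Divide by 1101 (XOR where the leading bit is 1):
  pos 0: 1111 XOR 1101 = 0010
  pos 2: 1011 XOR 1101 = 0110
  pos 3: 1101 XOR 1101 = 0000
  pos 7: 1000 XOR 1101 = 0101
  pos 8: 1010 XOR 1101 = 0111
Remainder (last 3 bits) = 111. This is the CRC / FCS.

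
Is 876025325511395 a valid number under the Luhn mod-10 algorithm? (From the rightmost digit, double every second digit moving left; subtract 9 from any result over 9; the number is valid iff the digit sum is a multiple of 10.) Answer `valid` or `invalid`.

invalid

From the right, keep odd positions and double even positions (subtract 9 from any doubled value over 9):
  doubled (positions 2,4,...): 9 2 1 4 1 0 5 → sum 22
  kept (positions 1,3,...): 5 3 1 5 3 2 6 8 → sum 33
Total = 55.
55 mod 10 = 5, so the number is invalid.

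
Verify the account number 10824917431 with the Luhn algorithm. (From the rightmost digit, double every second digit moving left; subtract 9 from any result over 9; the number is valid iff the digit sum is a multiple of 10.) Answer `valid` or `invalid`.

From the right, keep odd positions and double even positions (subtract 9 from any doubled value over 9):
  doubled (positions 2,4,...): 6 5 9 4 0 → sum 24
  kept (positions 1,3,...): 1 4 1 4 8 1 → sum 19
Total = 43.
43 mod 10 = 3, so the number is invalid.

invalid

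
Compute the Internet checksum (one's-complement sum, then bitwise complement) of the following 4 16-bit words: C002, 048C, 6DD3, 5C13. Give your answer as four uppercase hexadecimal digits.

One's-complement addition (fold any carry out of bit 15 back into bit 0):
  0xC002 + 0x048C = 0x0C48E
  0xC48E + 0x6DD3 = 0x13261 → wrap carry → 0x3262
  0x3262 + 0x5C13 = 0x08E75
One's-complement sum = 0x8E75.
Checksum = ~0x8E75 & 0xFFFF = 0x718A.

718A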